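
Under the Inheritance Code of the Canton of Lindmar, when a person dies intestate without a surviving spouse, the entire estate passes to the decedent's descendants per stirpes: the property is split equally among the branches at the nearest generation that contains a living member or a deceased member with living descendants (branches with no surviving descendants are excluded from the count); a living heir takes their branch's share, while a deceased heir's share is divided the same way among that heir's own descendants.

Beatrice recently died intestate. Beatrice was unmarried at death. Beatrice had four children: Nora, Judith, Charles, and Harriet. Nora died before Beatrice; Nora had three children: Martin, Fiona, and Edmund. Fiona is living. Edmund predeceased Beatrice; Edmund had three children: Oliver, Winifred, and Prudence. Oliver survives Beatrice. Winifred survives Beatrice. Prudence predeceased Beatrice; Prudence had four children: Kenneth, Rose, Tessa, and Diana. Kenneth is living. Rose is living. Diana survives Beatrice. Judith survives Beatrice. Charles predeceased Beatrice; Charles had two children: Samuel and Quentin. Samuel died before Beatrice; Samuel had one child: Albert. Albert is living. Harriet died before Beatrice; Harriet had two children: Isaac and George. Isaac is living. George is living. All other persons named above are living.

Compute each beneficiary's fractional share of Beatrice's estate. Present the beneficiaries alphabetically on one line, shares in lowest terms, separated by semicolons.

There is no surviving spouse, so the entire estate passes to Beatrice's descendants per stirpes.
The estate is divided into 4 equal shares of 1/4 among Nora, Judith, Charles, Harriet.
Nora predeceased; the 1/4 allotted to Nora's branch passes to Nora's issue by representation.
The 1/4 is divided into 3 equal shares of 1/12 among Martin, Fiona, Edmund.
Martin is living and takes 1/12.
Fiona is living and takes 1/12.
Edmund predeceased; the 1/12 allotted to Edmund's branch passes to Edmund's issue by representation.
The 1/12 is divided into 3 equal shares of 1/36 among Oliver, Winifred, Prudence.
Oliver is living and takes 1/36.
Winifred is living and takes 1/36.
Prudence predeceased; the 1/36 allotted to Prudence's branch passes to Prudence's issue by representation.
The 1/36 is divided into 4 equal shares of 1/144 among Kenneth, Rose, Tessa, Diana.
Kenneth is living and takes 1/144.
Rose is living and takes 1/144.
Tessa is living and takes 1/144.
Diana is living and takes 1/144.
Judith is living and takes 1/4.
Charles predeceased; the 1/4 allotted to Charles's branch passes to Charles's issue by representation.
The 1/4 is divided into 2 equal shares of 1/8 among Samuel, Quentin.
Samuel predeceased; the 1/8 allotted to Samuel's branch passes to Samuel's issue by representation.
Albert is the sole taker at this level and receives the full 1/8.
Quentin is living and takes 1/8.
Harriet predeceased; the 1/4 allotted to Harriet's branch passes to Harriet's issue by representation.
The 1/4 is divided into 2 equal shares of 1/8 among Isaac, George.
Isaac is living and takes 1/8.
George is living and takes 1/8.

Albert 1/8; Diana 1/144; Fiona 1/12; George 1/8; Isaac 1/8; Judith 1/4; Kenneth 1/144; Martin 1/12; Oliver 1/36; Quentin 1/8; Rose 1/144; Tessa 1/144; Winifred 1/36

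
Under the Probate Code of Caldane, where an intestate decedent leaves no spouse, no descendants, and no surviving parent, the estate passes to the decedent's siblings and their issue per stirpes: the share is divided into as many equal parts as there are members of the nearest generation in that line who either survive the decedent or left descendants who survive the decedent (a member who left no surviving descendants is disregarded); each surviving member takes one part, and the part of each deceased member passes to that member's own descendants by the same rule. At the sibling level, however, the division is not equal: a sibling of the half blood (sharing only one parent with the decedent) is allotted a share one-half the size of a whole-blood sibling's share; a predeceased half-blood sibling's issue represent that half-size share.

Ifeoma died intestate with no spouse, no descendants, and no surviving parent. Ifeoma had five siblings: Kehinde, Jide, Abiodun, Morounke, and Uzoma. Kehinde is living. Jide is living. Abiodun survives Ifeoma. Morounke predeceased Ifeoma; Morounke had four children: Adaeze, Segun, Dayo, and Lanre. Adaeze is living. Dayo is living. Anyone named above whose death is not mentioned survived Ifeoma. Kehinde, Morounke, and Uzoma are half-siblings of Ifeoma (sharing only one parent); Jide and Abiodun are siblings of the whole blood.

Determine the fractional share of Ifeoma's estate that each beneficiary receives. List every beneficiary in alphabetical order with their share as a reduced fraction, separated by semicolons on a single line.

No spouse, descendants, or parent survives, so the estate passes to Ifeoma's siblings per stirpes.
Half-blood siblings count for one-half the weight of whole-blood siblings at the initial division.
Dividing 1 in proportion to weights (total weight 7/2): Kehinde (weight 1/2) → 1/7; Jide (weight 1) → 2/7; Abiodun (weight 1) → 2/7; Morounke (weight 1/2) → 1/7; Uzoma (weight 1/2) → 1/7.
Kehinde is living and takes 1/7.
Jide is living and takes 2/7.
Abiodun is living and takes 2/7.
Morounke predeceased; the 1/7 allotted to Morounke's branch passes to Morounke's issue by representation.
The 1/7 is divided into 4 equal shares of 1/28 among Adaeze, Segun, Dayo, Lanre.
Adaeze is living and takes 1/28.
Segun is living and takes 1/28.
Dayo is living and takes 1/28.
Lanre is living and takes 1/28.
Uzoma is living and takes 1/7.

Abiodun 2/7; Adaeze 1/28; Dayo 1/28; Jide 2/7; Kehinde 1/7; Lanre 1/28; Segun 1/28; Uzoma 1/7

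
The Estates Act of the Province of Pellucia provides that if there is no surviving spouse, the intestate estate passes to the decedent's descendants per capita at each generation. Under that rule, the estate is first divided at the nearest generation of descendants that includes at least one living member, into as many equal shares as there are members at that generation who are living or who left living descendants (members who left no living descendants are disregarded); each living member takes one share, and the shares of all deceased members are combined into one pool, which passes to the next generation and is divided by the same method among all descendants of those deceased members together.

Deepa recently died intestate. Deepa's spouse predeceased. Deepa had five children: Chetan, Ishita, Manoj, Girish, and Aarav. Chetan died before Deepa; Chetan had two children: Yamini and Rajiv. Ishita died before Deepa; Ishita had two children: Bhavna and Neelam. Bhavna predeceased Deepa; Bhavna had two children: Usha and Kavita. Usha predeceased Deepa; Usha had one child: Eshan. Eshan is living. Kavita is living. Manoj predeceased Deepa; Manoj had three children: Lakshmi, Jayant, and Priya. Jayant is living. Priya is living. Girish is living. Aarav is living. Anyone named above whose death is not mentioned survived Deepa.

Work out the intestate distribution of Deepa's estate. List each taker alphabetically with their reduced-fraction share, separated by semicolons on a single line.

Aarav 1/5; Eshan 3/70; Girish 1/5; Jayant 3/35; Kavita 3/70; Lakshmi 3/35; Neelam 3/35; Priya 3/35; Rajiv 3/35; Yamini 3/35

There is no surviving spouse, so the entire estate passes to Deepa's descendants per capita at each generation.
At generation 1 (Chetan, Ishita, Manoj, Girish, Aarav) there are 5 shares of (1)/5 = 1/5 each.
Living: Girish and Aarav — each takes 1/5.
Deceased: Chetan, Ishita, and Manoj. Their combined 3/5 is pooled and carried to generation 2.
At generation 2 (Yamini, Rajiv, Bhavna, Neelam, Lakshmi, Jayant, Priya) there are 7 shares of (3/5)/7 = 3/35 each.
Living: Yamini, Rajiv, Neelam, Lakshmi, Jayant, and Priya — each takes 3/35.
Deceased: Bhavna. That 3/35 share is carried to generation 3.
At generation 3 (Usha, Kavita) there are 2 shares of (3/35)/2 = 3/70 each.
Living: Kavita — each takes 3/70.
Deceased: Usha. That 3/70 share is carried to generation 4.
At generation 4 (Eshan) there are 1 shares of (3/70)/1 = 3/70 each.
Living: Eshan — each takes 3/70.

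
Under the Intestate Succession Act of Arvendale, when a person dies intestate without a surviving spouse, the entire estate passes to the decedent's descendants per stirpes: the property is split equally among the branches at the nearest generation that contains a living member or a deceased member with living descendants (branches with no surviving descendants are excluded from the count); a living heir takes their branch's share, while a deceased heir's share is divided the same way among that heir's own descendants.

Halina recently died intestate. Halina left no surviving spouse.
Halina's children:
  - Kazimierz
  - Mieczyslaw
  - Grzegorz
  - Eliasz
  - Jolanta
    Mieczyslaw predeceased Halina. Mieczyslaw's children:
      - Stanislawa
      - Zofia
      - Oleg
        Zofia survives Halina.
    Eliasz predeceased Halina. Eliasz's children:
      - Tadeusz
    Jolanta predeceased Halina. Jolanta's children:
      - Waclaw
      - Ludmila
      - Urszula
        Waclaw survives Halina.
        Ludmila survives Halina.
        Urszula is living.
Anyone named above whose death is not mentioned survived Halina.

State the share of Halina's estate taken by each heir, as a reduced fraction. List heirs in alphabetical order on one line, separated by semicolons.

There is no surviving spouse, so the entire estate passes to Halina's descendants per stirpes.
The estate is divided into 5 equal shares of 1/5 among Kazimierz, Mieczyslaw, Grzegorz, Eliasz, Jolanta.
Kazimierz is living and takes 1/5.
Mieczyslaw predeceased; the 1/5 allotted to Mieczyslaw's branch passes to Mieczyslaw's issue by representation.
The 1/5 is divided into 3 equal shares of 1/15 among Stanislawa, Zofia, Oleg.
Stanislawa is living and takes 1/15.
Zofia is living and takes 1/15.
Oleg is living and takes 1/15.
Grzegorz is living and takes 1/5.
Eliasz predeceased; the 1/5 allotted to Eliasz's branch passes to Eliasz's issue by representation.
Tadeusz is the sole taker at this level and receives the full 1/5.
Jolanta predeceased; the 1/5 allotted to Jolanta's branch passes to Jolanta's issue by representation.
The 1/5 is divided into 3 equal shares of 1/15 among Waclaw, Ludmila, Urszula.
Waclaw is living and takes 1/15.
Ludmila is living and takes 1/15.
Urszula is living and takes 1/15.

Grzegorz 1/5; Kazimierz 1/5; Ludmila 1/15; Oleg 1/15; Stanislawa 1/15; Tadeusz 1/5; Urszula 1/15; Waclaw 1/15; Zofia 1/15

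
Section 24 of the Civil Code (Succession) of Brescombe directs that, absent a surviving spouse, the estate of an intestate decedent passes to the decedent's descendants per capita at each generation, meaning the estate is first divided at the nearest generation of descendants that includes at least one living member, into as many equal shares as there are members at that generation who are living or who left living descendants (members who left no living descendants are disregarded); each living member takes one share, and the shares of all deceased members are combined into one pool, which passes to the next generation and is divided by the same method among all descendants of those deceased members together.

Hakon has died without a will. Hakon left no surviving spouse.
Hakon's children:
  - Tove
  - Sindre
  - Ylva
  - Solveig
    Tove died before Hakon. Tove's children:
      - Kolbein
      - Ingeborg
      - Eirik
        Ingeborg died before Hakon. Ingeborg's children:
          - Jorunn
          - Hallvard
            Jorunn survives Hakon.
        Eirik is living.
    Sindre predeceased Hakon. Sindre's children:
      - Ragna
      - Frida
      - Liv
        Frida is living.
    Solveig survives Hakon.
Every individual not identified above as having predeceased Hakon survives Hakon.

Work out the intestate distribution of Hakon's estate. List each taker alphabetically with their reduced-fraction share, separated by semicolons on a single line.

Eirik 1/12; Frida 1/12; Hallvard 1/24; Jorunn 1/24; Kolbein 1/12; Liv 1/12; Ragna 1/12; Solveig 1/4; Ylva 1/4

There is no surviving spouse, so the entire estate passes to Hakon's descendants per capita at each generation.
At generation 1 (Tove, Sindre, Ylva, Solveig) there are 4 shares of (1)/4 = 1/4 each.
Living: Ylva and Solveig — each takes 1/4.
Deceased: Tove and Sindre. Their combined 1/2 is pooled and carried to generation 2.
At generation 2 (Kolbein, Ingeborg, Eirik, Ragna, Frida, Liv) there are 6 shares of (1/2)/6 = 1/12 each.
Living: Kolbein, Eirik, Ragna, Frida, and Liv — each takes 1/12.
Deceased: Ingeborg. That 1/12 share is carried to generation 3.
At generation 3 (Jorunn, Hallvard) there are 2 shares of (1/12)/2 = 1/24 each.
Living: Jorunn and Hallvard — each takes 1/24.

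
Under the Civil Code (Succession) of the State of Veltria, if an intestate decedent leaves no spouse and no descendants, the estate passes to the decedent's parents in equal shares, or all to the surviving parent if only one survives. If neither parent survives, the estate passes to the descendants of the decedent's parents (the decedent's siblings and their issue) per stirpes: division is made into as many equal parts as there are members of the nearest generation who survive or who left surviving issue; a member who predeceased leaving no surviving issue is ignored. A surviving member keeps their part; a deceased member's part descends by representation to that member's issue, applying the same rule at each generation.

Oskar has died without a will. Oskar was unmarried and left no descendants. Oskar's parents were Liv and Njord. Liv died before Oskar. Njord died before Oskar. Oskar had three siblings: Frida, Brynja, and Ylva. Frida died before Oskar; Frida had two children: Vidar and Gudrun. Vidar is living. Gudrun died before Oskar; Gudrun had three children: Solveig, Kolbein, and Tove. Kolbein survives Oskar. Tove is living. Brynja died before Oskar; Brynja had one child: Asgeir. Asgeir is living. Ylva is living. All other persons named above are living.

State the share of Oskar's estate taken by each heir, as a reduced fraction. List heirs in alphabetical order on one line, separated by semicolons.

Asgeir 1/3; Kolbein 1/18; Solveig 1/18; Tove 1/18; Vidar 1/6; Ylva 1/3

Neither parent survives and there are no descendants, so the estate passes to Oskar's siblings and their issue per stirpes.
The estate is divided into 3 equal shares of 1/3 among Frida, Brynja, Ylva.
Frida predeceased; the 1/3 allotted to Frida's branch passes to Frida's issue by representation.
The 1/3 is divided into 2 equal shares of 1/6 among Vidar, Gudrun.
Vidar is living and takes 1/6.
Gudrun predeceased; the 1/6 allotted to Gudrun's branch passes to Gudrun's issue by representation.
The 1/6 is divided into 3 equal shares of 1/18 among Solveig, Kolbein, Tove.
Solveig is living and takes 1/18.
Kolbein is living and takes 1/18.
Tove is living and takes 1/18.
Brynja predeceased; the 1/3 allotted to Brynja's branch passes to Brynja's issue by representation.
Asgeir is the sole taker at this level and receives the full 1/3.
Ylva is living and takes 1/3.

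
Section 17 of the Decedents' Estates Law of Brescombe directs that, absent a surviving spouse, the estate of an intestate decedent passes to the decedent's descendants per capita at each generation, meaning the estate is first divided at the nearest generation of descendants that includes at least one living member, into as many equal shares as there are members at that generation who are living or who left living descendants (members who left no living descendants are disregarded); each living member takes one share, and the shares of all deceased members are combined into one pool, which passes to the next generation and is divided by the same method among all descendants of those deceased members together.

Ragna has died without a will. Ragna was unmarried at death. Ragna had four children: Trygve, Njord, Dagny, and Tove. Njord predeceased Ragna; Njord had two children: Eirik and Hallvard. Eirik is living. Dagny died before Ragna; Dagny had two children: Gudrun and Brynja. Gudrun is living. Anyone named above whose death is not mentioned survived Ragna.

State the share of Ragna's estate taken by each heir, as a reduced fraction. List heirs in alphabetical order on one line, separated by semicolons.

There is no surviving spouse, so the entire estate passes to Ragna's descendants per capita at each generation.
At generation 1 (Trygve, Njord, Dagny, Tove) there are 4 shares of (1)/4 = 1/4 each.
Living: Trygve and Tove — each takes 1/4.
Deceased: Njord and Dagny. Their combined 1/2 is pooled and carried to generation 2.
At generation 2 (Eirik, Hallvard, Gudrun, Brynja) there are 4 shares of (1/2)/4 = 1/8 each.
Living: Eirik, Hallvard, Gudrun, and Brynja — each takes 1/8.

Brynja 1/8; Eirik 1/8; Gudrun 1/8; Hallvard 1/8; Tove 1/4; Trygve 1/4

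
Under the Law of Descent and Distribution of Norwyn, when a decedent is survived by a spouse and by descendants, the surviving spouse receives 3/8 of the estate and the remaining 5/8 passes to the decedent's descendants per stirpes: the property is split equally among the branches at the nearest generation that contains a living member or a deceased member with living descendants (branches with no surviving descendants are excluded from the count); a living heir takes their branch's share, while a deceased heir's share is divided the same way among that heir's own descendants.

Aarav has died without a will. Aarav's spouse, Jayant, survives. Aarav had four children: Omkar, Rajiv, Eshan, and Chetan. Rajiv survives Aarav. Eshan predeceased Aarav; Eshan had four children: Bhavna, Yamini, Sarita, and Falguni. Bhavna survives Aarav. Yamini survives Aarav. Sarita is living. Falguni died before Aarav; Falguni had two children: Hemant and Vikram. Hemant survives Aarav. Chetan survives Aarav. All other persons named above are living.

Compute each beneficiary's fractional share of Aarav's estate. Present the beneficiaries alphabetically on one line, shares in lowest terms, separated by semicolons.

Bhavna 5/128; Chetan 5/32; Hemant 5/256; Jayant 3/8; Omkar 5/32; Rajiv 5/32; Sarita 5/128; Vikram 5/256; Yamini 5/128

Jayant, as surviving spouse, takes 3/8.
The remaining 5/8 passes to Aarav's descendants per stirpes.
The 5/8 is divided into 4 equal shares of 5/32 among Omkar, Rajiv, Eshan, Chetan.
Omkar is living and takes 5/32.
Rajiv is living and takes 5/32.
Eshan predeceased; the 5/32 allotted to Eshan's branch passes to Eshan's issue by representation.
The 5/32 is divided into 4 equal shares of 5/128 among Bhavna, Yamini, Sarita, Falguni.
Bhavna is living and takes 5/128.
Yamini is living and takes 5/128.
Sarita is living and takes 5/128.
Falguni predeceased; the 5/128 allotted to Falguni's branch passes to Falguni's issue by representation.
The 5/128 is divided into 2 equal shares of 5/256 among Hemant, Vikram.
Hemant is living and takes 5/256.
Vikram is living and takes 5/256.
Chetan is living and takes 5/32.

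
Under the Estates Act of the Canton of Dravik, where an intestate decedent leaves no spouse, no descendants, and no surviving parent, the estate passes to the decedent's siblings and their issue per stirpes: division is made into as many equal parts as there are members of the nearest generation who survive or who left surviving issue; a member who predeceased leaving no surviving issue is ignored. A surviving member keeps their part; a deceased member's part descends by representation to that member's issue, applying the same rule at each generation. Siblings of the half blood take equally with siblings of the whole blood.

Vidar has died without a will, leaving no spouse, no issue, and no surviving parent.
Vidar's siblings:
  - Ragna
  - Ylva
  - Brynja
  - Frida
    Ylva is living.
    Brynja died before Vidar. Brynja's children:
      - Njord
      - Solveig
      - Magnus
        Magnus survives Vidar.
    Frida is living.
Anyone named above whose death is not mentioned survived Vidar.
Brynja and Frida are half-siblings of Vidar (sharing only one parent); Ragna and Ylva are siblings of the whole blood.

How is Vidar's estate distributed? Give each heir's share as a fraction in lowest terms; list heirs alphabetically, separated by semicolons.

Frida 1/4; Magnus 1/12; Njord 1/12; Ragna 1/4; Solveig 1/12; Ylva 1/4

No spouse, descendants, or parent survives, so the estate passes to Vidar's siblings per stirpes.
Half-blood and whole-blood siblings take equally under the stated rule.
The estate is divided into 4 equal shares of 1/4 among Ragna, Ylva, Brynja, Frida.
Ragna is living and takes 1/4.
Ylva is living and takes 1/4.
Brynja predeceased; the 1/4 allotted to Brynja's branch passes to Brynja's issue by representation.
The 1/4 is divided into 3 equal shares of 1/12 among Njord, Solveig, Magnus.
Njord is living and takes 1/12.
Solveig is living and takes 1/12.
Magnus is living and takes 1/12.
Frida is living and takes 1/4.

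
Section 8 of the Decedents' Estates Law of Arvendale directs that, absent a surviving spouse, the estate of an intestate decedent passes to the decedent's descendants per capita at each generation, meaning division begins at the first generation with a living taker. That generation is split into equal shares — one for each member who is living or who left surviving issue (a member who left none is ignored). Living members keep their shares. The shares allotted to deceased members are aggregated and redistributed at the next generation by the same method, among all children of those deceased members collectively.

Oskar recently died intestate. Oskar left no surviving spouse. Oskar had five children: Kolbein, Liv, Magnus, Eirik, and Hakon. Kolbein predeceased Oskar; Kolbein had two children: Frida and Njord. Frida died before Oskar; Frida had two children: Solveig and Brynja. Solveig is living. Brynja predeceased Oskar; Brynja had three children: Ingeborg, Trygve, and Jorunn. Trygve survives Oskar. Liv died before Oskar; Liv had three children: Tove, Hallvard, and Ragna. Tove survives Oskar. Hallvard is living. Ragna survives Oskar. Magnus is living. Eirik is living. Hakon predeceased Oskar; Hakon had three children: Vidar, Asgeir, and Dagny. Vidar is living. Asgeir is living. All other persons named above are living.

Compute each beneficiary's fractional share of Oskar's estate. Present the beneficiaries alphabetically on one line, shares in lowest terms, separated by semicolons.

There is no surviving spouse, so the entire estate passes to Oskar's descendants per capita at each generation.
At generation 1 (Kolbein, Liv, Magnus, Eirik, Hakon) there are 5 shares of (1)/5 = 1/5 each.
Living: Magnus and Eirik — each takes 1/5.
Deceased: Kolbein, Liv, and Hakon. Their combined 3/5 is pooled and carried to generation 2.
At generation 2 (Frida, Njord, Tove, Hallvard, Ragna, Vidar, Asgeir, Dagny) there are 8 shares of (3/5)/8 = 3/40 each.
Living: Njord, Tove, Hallvard, Ragna, Vidar, Asgeir, and Dagny — each takes 3/40.
Deceased: Frida. That 3/40 share is carried to generation 3.
At generation 3 (Solveig, Brynja) there are 2 shares of (3/40)/2 = 3/80 each.
Living: Solveig — each takes 3/80.
Deceased: Brynja. That 3/80 share is carried to generation 4.
At generation 4 (Ingeborg, Trygve, Jorunn) there are 3 shares of (3/80)/3 = 1/80 each.
Living: Ingeborg, Trygve, and Jorunn — each takes 1/80.

Asgeir 3/40; Dagny 3/40; Eirik 1/5; Hallvard 3/40; Ingeborg 1/80; Jorunn 1/80; Magnus 1/5; Njord 3/40; Ragna 3/40; Solveig 3/80; Tove 3/40; Trygve 1/80; Vidar 3/40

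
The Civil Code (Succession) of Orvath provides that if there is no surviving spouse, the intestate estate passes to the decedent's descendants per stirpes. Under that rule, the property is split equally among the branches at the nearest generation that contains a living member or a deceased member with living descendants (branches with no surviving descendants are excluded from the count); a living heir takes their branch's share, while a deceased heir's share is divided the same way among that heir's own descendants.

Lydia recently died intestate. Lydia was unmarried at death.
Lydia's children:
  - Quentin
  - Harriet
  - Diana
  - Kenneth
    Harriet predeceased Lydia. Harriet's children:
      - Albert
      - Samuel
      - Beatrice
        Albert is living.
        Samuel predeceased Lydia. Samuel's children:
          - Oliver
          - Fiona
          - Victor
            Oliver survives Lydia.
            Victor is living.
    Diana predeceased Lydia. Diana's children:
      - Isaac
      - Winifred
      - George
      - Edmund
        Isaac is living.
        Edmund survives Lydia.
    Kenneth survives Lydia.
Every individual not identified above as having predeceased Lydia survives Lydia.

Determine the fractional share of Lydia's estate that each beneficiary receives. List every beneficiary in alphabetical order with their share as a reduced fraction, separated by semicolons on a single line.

Albert 1/12; Beatrice 1/12; Edmund 1/16; Fiona 1/36; George 1/16; Isaac 1/16; Kenneth 1/4; Oliver 1/36; Quentin 1/4; Victor 1/36; Winifred 1/16

There is no surviving spouse, so the entire estate passes to Lydia's descendants per stirpes.
The estate is divided into 4 equal shares of 1/4 among Quentin, Harriet, Diana, Kenneth.
Quentin is living and takes 1/4.
Harriet predeceased; the 1/4 allotted to Harriet's branch passes to Harriet's issue by representation.
The 1/4 is divided into 3 equal shares of 1/12 among Albert, Samuel, Beatrice.
Albert is living and takes 1/12.
Samuel predeceased; the 1/12 allotted to Samuel's branch passes to Samuel's issue by representation.
The 1/12 is divided into 3 equal shares of 1/36 among Oliver, Fiona, Victor.
Oliver is living and takes 1/36.
Fiona is living and takes 1/36.
Victor is living and takes 1/36.
Beatrice is living and takes 1/12.
Diana predeceased; the 1/4 allotted to Diana's branch passes to Diana's issue by representation.
The 1/4 is divided into 4 equal shares of 1/16 among Isaac, Winifred, George, Edmund.
Isaac is living and takes 1/16.
Winifred is living and takes 1/16.
George is living and takes 1/16.
Edmund is living and takes 1/16.
Kenneth is living and takes 1/4.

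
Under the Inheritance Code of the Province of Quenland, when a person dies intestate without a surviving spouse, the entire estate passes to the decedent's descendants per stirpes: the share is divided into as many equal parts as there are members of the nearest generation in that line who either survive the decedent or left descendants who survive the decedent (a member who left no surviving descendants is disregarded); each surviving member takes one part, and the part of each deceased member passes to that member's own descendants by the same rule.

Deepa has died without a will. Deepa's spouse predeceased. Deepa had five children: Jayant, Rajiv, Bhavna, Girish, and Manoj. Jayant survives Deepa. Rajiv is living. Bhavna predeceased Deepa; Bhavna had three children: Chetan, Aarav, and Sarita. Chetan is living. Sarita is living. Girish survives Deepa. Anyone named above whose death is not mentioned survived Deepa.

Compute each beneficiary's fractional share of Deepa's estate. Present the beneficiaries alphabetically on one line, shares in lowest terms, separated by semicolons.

Aarav 1/15; Chetan 1/15; Girish 1/5; Jayant 1/5; Manoj 1/5; Rajiv 1/5; Sarita 1/15

There is no surviving spouse, so the entire estate passes to Deepa's descendants per stirpes.
The estate is divided into 5 equal shares of 1/5 among Jayant, Rajiv, Bhavna, Girish, Manoj.
Jayant is living and takes 1/5.
Rajiv is living and takes 1/5.
Bhavna predeceased; the 1/5 allotted to Bhavna's branch passes to Bhavna's issue by representation.
The 1/5 is divided into 3 equal shares of 1/15 among Chetan, Aarav, Sarita.
Chetan is living and takes 1/15.
Aarav is living and takes 1/15.
Sarita is living and takes 1/15.
Girish is living and takes 1/5.
Manoj is living and takes 1/5.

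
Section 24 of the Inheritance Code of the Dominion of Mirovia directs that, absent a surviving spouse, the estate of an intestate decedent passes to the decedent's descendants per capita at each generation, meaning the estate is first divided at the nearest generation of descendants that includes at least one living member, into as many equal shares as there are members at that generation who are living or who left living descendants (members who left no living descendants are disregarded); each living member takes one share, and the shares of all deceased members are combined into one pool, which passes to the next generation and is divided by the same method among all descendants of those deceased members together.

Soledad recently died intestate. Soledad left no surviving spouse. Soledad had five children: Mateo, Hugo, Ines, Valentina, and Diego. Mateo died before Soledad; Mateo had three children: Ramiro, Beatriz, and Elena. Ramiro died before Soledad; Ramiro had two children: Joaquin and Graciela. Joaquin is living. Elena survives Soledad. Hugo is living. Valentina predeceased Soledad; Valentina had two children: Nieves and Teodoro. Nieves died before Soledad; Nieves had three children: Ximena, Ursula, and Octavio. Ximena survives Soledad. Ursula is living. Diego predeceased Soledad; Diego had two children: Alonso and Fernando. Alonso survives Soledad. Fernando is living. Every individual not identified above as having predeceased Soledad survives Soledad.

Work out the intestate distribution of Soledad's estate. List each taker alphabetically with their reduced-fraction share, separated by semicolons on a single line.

There is no surviving spouse, so the entire estate passes to Soledad's descendants per capita at each generation.
At generation 1 (Mateo, Hugo, Ines, Valentina, Diego) there are 5 shares of (1)/5 = 1/5 each.
Living: Hugo and Ines — each takes 1/5.
Deceased: Mateo, Valentina, and Diego. Their combined 3/5 is pooled and carried to generation 2.
At generation 2 (Ramiro, Beatriz, Elena, Nieves, Teodoro, Alonso, Fernando) there are 7 shares of (3/5)/7 = 3/35 each.
Living: Beatriz, Elena, Teodoro, Alonso, and Fernando — each takes 3/35.
Deceased: Ramiro and Nieves. Their combined 6/35 is pooled and carried to generation 3.
At generation 3 (Joaquin, Graciela, Ximena, Ursula, Octavio) there are 5 shares of (6/35)/5 = 6/175 each.
Living: Joaquin, Graciela, Ximena, Ursula, and Octavio — each takes 6/175.

Alonso 3/35; Beatriz 3/35; Elena 3/35; Fernando 3/35; Graciela 6/175; Hugo 1/5; Ines 1/5; Joaquin 6/175; Octavio 6/175; Teodoro 3/35; Ursula 6/175; Ximena 6/175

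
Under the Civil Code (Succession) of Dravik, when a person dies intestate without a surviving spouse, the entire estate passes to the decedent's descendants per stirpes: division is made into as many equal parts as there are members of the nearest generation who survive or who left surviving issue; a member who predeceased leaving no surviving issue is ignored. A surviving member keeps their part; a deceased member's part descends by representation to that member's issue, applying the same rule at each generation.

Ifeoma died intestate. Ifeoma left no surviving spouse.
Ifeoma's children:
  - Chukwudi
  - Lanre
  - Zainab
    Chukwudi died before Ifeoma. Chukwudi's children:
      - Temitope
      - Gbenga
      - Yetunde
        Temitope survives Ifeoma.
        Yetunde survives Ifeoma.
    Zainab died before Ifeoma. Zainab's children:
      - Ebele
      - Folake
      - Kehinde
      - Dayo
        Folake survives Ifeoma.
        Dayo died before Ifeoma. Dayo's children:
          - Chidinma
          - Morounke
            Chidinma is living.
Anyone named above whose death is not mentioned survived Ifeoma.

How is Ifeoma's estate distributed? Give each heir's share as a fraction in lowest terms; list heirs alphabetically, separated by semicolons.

Chidinma 1/24; Ebele 1/12; Folake 1/12; Gbenga 1/9; Kehinde 1/12; Lanre 1/3; Morounke 1/24; Temitope 1/9; Yetunde 1/9

There is no surviving spouse, so the entire estate passes to Ifeoma's descendants per stirpes.
The estate is divided into 3 equal shares of 1/3 among Chukwudi, Lanre, Zainab.
Chukwudi predeceased; the 1/3 allotted to Chukwudi's branch passes to Chukwudi's issue by representation.
The 1/3 is divided into 3 equal shares of 1/9 among Temitope, Gbenga, Yetunde.
Temitope is living and takes 1/9.
Gbenga is living and takes 1/9.
Yetunde is living and takes 1/9.
Lanre is living and takes 1/3.
Zainab predeceased; the 1/3 allotted to Zainab's branch passes to Zainab's issue by representation.
The 1/3 is divided into 4 equal shares of 1/12 among Ebele, Folake, Kehinde, Dayo.
Ebele is living and takes 1/12.
Folake is living and takes 1/12.
Kehinde is living and takes 1/12.
Dayo predeceased; the 1/12 allotted to Dayo's branch passes to Dayo's issue by representation.
The 1/12 is divided into 2 equal shares of 1/24 among Chidinma, Morounke.
Chidinma is living and takes 1/24.
Morounke is living and takes 1/24.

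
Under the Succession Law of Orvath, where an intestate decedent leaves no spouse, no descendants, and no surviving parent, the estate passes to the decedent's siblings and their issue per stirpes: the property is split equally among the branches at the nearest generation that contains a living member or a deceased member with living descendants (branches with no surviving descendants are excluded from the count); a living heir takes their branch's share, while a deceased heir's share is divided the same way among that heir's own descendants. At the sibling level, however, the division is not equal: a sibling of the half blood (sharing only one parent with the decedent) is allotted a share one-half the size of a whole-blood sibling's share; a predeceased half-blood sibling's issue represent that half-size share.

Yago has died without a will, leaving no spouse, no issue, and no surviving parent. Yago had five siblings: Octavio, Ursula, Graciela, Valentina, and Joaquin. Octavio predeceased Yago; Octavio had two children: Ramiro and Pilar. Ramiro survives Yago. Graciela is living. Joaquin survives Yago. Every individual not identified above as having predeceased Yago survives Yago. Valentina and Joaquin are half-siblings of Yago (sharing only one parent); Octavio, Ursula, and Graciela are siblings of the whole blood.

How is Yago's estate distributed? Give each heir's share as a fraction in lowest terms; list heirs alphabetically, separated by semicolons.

No spouse, descendants, or parent survives, so the estate passes to Yago's siblings per stirpes.
Half-blood siblings count for one-half the weight of whole-blood siblings at the initial division.
Dividing 1 in proportion to weights (total weight 4): Octavio (weight 1) → 1/4; Ursula (weight 1) → 1/4; Graciela (weight 1) → 1/4; Valentina (weight 1/2) → 1/8; Joaquin (weight 1/2) → 1/8.
Octavio predeceased; the 1/4 allotted to Octavio's branch passes to Octavio's issue by representation.
The 1/4 is divided into 2 equal shares of 1/8 among Ramiro, Pilar.
Ramiro is living and takes 1/8.
Pilar is living and takes 1/8.
Ursula is living and takes 1/4.
Graciela is living and takes 1/4.
Valentina is living and takes 1/8.
Joaquin is living and takes 1/8.

Graciela 1/4; Joaquin 1/8; Pilar 1/8; Ramiro 1/8; Ursula 1/4; Valentina 1/8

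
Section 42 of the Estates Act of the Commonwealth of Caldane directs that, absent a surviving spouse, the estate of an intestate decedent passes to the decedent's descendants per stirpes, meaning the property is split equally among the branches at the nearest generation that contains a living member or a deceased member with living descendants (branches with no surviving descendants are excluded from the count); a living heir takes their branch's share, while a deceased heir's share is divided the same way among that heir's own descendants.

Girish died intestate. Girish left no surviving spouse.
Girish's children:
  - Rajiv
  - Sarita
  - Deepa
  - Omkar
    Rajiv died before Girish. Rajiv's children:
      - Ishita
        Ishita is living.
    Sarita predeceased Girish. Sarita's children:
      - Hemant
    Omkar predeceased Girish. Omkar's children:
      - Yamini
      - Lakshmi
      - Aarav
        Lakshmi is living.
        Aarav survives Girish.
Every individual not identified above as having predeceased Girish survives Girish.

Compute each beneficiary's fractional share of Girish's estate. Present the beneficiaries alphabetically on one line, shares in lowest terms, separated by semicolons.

Aarav 1/12; Deepa 1/4; Hemant 1/4; Ishita 1/4; Lakshmi 1/12; Yamini 1/12

There is no surviving spouse, so the entire estate passes to Girish's descendants per stirpes.
The estate is divided into 4 equal shares of 1/4 among Rajiv, Sarita, Deepa, Omkar.
Rajiv predeceased; the 1/4 allotted to Rajiv's branch passes to Rajiv's issue by representation.
Ishita is the sole taker at this level and receives the full 1/4.
Sarita predeceased; the 1/4 allotted to Sarita's branch passes to Sarita's issue by representation.
Hemant is the sole taker at this level and receives the full 1/4.
Deepa is living and takes 1/4.
Omkar predeceased; the 1/4 allotted to Omkar's branch passes to Omkar's issue by representation.
The 1/4 is divided into 3 equal shares of 1/12 among Yamini, Lakshmi, Aarav.
Yamini is living and takes 1/12.
Lakshmi is living and takes 1/12.
Aarav is living and takes 1/12.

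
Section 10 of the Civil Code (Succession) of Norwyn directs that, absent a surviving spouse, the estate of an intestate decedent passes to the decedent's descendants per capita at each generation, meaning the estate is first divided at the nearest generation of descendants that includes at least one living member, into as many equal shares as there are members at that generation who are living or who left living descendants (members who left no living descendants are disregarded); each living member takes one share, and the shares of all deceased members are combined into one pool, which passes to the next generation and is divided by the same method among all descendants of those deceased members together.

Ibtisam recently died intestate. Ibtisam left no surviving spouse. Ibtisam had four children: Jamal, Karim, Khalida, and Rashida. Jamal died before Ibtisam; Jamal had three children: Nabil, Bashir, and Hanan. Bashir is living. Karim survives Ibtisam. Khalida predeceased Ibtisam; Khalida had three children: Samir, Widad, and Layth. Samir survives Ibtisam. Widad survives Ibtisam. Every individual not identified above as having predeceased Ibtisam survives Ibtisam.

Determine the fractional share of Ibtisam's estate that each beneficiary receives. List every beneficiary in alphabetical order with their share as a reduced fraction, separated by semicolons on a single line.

Bashir 1/12; Hanan 1/12; Karim 1/4; Layth 1/12; Nabil 1/12; Rashida 1/4; Samir 1/12; Widad 1/12

There is no surviving spouse, so the entire estate passes to Ibtisam's descendants per capita at each generation.
At generation 1 (Jamal, Karim, Khalida, Rashida) there are 4 shares of (1)/4 = 1/4 each.
Living: Karim and Rashida — each takes 1/4.
Deceased: Jamal and Khalida. Their combined 1/2 is pooled and carried to generation 2.
At generation 2 (Nabil, Bashir, Hanan, Samir, Widad, Layth) there are 6 shares of (1/2)/6 = 1/12 each.
Living: Nabil, Bashir, Hanan, Samir, Widad, and Layth — each takes 1/12.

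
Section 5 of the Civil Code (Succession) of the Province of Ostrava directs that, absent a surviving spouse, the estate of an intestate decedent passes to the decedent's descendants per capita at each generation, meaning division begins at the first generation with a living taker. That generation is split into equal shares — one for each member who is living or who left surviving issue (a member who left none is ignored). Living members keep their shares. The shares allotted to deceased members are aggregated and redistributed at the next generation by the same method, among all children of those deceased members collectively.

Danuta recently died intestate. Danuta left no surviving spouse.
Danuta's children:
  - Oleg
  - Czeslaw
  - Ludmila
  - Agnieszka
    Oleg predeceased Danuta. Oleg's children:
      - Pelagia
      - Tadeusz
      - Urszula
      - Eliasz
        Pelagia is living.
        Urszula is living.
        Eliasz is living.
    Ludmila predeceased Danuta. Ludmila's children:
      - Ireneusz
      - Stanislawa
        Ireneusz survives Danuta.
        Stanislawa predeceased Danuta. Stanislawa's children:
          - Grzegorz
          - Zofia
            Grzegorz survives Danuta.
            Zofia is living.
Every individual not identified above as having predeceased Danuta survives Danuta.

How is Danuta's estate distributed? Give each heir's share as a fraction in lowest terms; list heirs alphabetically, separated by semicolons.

Agnieszka 1/4; Czeslaw 1/4; Eliasz 1/12; Grzegorz 1/24; Ireneusz 1/12; Pelagia 1/12; Tadeusz 1/12; Urszula 1/12; Zofia 1/24

There is no surviving spouse, so the entire estate passes to Danuta's descendants per capita at each generation.
At generation 1 (Oleg, Czeslaw, Ludmila, Agnieszka) there are 4 shares of (1)/4 = 1/4 each.
Living: Czeslaw and Agnieszka — each takes 1/4.
Deceased: Oleg and Ludmila. Their combined 1/2 is pooled and carried to generation 2.
At generation 2 (Pelagia, Tadeusz, Urszula, Eliasz, Ireneusz, Stanislawa) there are 6 shares of (1/2)/6 = 1/12 each.
Living: Pelagia, Tadeusz, Urszula, Eliasz, and Ireneusz — each takes 1/12.
Deceased: Stanislawa. That 1/12 share is carried to generation 3.
At generation 3 (Grzegorz, Zofia) there are 2 shares of (1/12)/2 = 1/24 each.
Living: Grzegorz and Zofia — each takes 1/24.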